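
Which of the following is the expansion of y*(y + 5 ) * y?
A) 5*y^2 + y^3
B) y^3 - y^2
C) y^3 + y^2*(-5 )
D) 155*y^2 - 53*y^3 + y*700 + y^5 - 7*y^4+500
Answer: A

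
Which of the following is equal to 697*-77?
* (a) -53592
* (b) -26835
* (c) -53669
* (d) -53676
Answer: c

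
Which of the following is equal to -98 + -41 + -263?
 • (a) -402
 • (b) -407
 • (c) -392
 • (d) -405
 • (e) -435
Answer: a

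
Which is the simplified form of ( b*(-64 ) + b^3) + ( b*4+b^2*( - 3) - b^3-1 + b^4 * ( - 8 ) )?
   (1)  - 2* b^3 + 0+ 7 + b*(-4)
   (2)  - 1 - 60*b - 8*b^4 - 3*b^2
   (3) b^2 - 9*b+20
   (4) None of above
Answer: 2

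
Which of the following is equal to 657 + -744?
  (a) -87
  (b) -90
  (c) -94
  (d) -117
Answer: a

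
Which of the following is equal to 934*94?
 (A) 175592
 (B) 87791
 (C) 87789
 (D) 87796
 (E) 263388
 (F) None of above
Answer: D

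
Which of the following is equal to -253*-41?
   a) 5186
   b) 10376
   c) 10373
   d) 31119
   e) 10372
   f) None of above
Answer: c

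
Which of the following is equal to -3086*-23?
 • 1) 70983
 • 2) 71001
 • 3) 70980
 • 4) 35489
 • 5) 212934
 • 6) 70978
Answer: 6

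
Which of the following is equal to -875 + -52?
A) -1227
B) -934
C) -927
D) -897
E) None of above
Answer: C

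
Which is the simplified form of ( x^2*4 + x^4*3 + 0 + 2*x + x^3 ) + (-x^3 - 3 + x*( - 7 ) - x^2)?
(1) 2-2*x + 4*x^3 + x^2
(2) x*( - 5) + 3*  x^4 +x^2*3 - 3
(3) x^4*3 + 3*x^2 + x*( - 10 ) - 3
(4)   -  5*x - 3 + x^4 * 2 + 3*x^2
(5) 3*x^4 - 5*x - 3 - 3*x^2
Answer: 2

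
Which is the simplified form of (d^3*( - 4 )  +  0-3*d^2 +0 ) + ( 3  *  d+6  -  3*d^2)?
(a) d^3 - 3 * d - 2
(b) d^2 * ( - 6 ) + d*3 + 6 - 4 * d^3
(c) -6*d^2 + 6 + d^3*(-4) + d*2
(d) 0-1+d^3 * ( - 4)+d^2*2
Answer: b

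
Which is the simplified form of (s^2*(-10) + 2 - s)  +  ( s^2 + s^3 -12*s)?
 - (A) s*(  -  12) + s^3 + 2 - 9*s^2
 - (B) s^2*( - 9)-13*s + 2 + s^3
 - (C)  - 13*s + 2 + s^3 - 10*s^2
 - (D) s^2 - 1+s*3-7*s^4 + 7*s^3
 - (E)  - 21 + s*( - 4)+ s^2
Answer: B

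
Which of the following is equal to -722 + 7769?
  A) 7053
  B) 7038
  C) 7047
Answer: C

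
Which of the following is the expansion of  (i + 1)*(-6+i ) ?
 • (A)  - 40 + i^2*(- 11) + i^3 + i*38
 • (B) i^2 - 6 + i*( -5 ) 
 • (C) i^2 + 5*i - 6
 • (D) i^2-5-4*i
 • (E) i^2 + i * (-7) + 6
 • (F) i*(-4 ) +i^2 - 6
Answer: B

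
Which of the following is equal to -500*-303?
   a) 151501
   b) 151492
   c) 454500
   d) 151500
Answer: d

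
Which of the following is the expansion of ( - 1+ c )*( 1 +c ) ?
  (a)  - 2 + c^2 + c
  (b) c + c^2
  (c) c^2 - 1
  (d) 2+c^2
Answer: c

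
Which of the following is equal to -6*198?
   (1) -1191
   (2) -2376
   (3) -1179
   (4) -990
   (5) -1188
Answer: 5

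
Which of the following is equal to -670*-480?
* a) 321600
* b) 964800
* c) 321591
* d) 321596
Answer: a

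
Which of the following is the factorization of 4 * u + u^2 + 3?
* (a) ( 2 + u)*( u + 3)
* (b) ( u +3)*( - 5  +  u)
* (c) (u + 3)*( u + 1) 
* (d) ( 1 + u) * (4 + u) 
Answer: c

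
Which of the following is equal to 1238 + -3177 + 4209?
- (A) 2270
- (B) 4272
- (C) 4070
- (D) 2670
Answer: A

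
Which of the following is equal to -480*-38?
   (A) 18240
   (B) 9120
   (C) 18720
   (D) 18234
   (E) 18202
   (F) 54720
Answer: A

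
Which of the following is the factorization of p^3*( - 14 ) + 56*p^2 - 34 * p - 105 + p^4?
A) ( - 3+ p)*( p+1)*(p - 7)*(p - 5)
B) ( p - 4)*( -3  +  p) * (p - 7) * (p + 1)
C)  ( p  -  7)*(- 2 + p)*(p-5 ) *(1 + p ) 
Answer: A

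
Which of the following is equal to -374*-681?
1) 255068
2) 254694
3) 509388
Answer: 2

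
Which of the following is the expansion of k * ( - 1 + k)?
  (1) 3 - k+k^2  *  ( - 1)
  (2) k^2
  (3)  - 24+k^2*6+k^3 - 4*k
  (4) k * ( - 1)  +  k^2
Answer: 4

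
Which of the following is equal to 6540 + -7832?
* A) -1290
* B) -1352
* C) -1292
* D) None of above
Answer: C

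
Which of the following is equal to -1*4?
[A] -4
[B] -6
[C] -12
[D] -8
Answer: A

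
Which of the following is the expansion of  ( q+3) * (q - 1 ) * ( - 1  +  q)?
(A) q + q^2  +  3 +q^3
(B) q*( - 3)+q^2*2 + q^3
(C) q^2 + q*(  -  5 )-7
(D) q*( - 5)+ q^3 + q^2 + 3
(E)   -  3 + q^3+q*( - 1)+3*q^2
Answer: D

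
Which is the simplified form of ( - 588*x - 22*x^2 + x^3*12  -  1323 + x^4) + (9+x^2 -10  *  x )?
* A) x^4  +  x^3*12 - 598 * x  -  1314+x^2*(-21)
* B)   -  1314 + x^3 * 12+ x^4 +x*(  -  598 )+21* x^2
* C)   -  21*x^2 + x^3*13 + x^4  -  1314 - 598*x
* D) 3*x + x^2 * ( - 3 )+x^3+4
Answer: A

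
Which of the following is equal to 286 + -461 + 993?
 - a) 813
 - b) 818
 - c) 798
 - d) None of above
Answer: b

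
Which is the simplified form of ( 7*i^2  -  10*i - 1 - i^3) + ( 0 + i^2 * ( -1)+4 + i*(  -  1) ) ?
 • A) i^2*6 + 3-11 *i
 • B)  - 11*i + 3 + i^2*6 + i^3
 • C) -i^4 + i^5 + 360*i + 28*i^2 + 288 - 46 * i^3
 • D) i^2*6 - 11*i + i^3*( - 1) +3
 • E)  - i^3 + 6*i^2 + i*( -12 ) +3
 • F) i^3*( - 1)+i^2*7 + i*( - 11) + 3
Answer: D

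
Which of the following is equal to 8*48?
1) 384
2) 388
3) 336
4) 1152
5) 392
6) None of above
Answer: 1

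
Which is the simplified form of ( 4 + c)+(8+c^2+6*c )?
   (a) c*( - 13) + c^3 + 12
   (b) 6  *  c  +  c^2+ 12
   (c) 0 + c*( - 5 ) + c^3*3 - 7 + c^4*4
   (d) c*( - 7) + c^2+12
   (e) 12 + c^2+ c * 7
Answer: e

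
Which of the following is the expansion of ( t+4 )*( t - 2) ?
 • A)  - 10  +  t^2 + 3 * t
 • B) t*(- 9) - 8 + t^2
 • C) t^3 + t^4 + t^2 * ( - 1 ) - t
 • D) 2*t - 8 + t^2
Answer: D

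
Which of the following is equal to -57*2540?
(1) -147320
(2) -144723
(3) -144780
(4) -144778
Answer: 3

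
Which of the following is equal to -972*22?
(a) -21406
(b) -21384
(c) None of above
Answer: b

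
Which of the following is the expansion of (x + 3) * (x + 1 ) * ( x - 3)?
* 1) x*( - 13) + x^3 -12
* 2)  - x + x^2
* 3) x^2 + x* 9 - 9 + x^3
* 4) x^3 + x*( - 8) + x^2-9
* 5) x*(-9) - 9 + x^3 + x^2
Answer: 5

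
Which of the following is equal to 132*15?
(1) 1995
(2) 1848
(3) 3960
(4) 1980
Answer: 4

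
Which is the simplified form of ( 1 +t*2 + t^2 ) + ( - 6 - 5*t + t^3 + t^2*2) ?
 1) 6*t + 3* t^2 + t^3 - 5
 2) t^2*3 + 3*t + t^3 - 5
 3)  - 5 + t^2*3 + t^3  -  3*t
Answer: 3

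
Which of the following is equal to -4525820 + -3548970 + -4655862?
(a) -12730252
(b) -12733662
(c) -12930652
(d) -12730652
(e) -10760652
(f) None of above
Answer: d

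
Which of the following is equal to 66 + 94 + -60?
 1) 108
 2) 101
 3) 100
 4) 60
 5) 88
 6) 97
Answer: 3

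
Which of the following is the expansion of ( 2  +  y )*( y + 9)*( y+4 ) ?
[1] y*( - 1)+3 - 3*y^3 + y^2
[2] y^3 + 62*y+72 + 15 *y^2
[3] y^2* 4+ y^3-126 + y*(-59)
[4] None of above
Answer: 2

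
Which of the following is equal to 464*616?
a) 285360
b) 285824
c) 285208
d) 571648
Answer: b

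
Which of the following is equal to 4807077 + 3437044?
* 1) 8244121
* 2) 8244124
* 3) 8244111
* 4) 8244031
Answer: 1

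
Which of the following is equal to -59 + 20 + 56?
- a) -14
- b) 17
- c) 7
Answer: b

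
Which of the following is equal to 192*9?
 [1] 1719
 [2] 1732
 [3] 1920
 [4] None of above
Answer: 4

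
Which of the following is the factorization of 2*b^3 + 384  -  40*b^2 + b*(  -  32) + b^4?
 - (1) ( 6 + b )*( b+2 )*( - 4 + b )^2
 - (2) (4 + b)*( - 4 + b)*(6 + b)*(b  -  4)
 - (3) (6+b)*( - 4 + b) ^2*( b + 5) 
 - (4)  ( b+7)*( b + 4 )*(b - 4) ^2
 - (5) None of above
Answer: 2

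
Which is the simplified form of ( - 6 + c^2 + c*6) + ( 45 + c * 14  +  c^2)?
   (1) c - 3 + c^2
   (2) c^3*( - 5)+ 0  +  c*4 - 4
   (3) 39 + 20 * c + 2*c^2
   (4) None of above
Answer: 3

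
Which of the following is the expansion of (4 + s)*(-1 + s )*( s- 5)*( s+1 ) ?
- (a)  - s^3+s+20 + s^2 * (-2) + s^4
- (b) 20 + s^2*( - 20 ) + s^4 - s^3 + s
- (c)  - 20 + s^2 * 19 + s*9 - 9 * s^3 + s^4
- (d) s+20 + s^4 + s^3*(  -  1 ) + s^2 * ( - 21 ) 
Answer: d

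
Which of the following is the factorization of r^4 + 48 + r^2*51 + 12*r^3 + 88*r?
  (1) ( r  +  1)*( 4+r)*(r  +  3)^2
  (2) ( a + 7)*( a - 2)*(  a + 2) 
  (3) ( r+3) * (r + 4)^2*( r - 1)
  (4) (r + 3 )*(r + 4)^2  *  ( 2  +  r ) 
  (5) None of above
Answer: 5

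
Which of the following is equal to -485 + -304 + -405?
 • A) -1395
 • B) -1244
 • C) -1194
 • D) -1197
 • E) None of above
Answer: C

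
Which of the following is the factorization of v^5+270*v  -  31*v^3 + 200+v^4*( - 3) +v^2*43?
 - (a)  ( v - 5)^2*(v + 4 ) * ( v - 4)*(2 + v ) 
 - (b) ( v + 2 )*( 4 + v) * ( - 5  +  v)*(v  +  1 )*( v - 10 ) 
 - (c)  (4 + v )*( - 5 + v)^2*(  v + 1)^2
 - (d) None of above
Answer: d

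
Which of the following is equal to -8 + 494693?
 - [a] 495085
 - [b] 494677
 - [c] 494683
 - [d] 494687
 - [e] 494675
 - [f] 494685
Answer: f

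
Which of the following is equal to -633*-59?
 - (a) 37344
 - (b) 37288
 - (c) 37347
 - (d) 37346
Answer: c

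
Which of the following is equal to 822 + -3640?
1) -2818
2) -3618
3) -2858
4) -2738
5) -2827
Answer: 1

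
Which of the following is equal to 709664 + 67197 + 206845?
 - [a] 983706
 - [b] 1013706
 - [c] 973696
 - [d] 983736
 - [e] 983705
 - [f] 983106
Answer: a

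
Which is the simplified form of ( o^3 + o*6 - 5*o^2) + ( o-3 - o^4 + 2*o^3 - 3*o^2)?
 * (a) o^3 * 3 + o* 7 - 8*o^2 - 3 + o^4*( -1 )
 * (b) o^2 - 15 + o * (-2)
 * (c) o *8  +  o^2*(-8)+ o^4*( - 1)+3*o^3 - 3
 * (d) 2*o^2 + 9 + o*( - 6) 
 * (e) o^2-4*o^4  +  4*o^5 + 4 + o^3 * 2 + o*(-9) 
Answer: a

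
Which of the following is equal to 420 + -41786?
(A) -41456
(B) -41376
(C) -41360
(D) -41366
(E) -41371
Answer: D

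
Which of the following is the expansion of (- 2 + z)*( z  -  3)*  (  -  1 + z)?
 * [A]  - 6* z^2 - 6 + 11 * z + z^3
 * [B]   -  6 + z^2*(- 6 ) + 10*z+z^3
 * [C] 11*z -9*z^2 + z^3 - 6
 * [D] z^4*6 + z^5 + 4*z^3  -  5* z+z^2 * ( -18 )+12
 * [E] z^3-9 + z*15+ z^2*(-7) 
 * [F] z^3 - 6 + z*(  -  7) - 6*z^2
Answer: A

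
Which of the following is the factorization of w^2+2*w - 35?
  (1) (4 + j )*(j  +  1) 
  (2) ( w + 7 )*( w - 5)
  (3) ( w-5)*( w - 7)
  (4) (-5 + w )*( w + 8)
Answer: 2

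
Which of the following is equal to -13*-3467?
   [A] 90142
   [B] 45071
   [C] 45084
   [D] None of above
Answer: B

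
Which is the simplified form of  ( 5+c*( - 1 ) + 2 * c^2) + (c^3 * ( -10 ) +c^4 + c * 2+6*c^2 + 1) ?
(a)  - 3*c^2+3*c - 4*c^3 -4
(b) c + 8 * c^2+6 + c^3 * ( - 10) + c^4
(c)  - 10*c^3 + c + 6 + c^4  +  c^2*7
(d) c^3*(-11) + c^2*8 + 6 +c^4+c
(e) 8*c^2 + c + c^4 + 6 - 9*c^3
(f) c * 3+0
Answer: b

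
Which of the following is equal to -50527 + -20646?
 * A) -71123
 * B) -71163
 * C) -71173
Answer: C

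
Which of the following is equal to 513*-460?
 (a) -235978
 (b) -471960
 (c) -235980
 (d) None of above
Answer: c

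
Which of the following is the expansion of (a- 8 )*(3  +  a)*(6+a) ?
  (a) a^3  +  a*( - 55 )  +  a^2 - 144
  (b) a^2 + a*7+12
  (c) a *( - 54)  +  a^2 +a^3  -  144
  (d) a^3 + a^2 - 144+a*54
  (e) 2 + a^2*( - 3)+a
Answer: c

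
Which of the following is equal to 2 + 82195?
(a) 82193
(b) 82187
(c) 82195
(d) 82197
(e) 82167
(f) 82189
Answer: d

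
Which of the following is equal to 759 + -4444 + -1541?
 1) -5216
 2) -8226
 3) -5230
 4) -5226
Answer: 4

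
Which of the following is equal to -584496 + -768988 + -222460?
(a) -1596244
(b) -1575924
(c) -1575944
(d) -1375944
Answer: c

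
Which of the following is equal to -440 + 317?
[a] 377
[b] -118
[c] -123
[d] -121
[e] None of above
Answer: c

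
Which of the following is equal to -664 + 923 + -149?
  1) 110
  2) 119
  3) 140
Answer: 1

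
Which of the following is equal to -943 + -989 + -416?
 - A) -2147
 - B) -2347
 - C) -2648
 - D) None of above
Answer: D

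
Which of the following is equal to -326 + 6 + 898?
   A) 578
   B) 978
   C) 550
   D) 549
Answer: A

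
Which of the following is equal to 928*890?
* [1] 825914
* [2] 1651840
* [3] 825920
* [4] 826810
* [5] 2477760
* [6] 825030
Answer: 3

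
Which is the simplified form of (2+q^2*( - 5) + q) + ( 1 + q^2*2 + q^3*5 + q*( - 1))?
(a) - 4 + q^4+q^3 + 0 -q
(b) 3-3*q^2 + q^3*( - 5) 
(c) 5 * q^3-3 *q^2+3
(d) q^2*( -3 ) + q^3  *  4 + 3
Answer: c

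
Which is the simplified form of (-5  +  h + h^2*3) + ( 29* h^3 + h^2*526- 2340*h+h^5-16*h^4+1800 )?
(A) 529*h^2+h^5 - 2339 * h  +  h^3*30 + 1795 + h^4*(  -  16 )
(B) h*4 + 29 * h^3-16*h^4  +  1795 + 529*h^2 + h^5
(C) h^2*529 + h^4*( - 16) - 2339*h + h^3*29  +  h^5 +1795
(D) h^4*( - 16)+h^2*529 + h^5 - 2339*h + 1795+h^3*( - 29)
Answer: C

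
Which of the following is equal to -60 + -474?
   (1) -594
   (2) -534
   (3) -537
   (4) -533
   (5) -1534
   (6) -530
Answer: 2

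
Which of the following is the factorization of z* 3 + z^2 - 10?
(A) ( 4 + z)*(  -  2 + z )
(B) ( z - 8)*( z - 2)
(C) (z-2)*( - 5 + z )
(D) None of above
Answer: D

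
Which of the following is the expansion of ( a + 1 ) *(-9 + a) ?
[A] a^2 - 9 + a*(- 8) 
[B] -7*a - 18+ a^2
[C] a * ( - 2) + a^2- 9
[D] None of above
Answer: A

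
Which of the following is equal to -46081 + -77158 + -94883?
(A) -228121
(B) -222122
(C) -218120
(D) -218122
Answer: D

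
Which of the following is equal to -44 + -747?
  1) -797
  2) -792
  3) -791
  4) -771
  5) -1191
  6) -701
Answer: 3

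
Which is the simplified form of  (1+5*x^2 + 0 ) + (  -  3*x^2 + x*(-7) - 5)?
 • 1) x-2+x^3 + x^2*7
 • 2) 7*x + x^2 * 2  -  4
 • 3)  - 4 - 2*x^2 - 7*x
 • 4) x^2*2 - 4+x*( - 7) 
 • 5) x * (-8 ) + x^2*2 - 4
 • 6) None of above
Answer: 4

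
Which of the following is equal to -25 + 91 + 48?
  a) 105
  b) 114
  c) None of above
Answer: b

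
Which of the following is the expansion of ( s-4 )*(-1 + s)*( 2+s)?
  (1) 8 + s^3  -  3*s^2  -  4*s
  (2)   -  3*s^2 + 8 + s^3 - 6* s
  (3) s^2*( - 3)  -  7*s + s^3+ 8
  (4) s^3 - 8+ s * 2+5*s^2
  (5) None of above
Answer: 2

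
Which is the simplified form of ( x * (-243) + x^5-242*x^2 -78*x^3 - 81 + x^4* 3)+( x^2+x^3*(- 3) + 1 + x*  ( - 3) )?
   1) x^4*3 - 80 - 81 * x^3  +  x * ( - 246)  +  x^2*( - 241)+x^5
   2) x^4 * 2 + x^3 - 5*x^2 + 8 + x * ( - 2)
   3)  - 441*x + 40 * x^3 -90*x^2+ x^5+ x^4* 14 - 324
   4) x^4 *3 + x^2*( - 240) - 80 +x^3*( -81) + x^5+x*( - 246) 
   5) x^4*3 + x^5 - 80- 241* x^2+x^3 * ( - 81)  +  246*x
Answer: 1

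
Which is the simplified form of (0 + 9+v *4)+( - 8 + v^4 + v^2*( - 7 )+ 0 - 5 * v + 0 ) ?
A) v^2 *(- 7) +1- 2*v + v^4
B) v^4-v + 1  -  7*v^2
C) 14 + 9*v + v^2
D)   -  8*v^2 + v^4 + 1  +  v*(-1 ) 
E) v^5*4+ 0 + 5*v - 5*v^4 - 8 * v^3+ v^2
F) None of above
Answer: B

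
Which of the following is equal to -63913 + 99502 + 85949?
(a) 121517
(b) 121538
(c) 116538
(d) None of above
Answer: b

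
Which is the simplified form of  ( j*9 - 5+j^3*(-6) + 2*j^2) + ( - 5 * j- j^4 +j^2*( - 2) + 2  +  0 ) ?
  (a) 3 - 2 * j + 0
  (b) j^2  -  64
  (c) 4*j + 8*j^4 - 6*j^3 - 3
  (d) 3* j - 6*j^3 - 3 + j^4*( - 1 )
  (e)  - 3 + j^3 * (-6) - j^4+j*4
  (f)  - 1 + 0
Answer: e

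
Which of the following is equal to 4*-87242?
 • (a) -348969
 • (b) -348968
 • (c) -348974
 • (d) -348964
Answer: b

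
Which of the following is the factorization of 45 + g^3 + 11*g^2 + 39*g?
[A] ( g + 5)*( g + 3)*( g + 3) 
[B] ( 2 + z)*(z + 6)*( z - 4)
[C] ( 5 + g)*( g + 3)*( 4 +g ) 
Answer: A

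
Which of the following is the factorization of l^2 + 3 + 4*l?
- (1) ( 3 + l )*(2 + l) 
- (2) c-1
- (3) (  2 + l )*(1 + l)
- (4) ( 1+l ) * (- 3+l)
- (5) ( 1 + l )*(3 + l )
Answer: 5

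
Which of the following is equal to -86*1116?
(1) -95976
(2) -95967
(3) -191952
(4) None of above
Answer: 1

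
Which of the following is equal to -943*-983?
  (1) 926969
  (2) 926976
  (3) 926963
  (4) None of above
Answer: 1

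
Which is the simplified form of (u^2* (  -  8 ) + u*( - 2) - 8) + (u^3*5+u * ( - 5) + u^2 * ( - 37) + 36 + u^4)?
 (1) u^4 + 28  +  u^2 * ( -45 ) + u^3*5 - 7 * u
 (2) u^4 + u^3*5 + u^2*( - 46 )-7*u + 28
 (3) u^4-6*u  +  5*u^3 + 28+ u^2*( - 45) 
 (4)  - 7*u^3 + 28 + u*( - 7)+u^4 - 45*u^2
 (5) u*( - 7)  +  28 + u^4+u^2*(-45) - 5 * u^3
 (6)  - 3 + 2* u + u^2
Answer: 1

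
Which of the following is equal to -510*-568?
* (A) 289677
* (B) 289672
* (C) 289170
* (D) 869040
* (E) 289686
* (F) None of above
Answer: F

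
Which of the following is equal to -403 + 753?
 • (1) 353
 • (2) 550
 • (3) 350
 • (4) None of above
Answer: 3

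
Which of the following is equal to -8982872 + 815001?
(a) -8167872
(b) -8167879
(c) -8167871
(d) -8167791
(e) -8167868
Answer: c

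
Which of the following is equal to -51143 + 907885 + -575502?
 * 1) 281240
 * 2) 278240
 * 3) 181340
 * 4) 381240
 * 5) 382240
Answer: 1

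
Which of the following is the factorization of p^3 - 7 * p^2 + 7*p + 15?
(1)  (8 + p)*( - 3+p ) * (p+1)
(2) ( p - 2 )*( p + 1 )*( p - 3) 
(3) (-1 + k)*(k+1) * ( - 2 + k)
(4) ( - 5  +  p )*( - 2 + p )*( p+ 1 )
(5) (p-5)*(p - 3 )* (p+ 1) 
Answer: 5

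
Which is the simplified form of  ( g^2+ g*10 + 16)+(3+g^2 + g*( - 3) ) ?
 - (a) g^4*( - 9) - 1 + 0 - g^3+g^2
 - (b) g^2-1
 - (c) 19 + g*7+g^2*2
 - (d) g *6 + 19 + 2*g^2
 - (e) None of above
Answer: c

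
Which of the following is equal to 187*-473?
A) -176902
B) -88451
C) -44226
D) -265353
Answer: B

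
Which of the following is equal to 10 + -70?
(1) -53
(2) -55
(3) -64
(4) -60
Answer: 4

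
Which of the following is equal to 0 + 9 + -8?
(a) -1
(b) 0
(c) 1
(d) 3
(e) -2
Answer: c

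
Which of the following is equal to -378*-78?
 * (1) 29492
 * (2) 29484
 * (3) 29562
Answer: 2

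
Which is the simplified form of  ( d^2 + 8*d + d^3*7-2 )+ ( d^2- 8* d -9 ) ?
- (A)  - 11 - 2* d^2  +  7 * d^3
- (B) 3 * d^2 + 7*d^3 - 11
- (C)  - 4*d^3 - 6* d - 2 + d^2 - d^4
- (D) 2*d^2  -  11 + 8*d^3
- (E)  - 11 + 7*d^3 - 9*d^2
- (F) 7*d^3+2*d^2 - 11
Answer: F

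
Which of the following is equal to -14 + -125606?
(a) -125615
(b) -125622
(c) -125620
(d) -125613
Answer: c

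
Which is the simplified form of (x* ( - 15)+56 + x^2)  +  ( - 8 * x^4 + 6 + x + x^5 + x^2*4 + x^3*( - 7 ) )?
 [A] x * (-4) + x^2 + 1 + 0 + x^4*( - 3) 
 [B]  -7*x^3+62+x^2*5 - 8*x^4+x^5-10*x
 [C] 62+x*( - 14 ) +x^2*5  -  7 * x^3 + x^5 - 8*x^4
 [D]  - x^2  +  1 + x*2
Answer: C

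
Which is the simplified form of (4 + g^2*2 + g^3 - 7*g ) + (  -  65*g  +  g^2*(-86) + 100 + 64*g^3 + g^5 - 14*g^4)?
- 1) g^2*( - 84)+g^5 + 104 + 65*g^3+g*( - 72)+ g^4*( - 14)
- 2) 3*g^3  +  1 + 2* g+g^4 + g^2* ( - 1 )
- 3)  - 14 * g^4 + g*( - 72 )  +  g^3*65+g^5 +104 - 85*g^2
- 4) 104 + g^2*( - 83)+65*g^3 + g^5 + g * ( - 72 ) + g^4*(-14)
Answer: 1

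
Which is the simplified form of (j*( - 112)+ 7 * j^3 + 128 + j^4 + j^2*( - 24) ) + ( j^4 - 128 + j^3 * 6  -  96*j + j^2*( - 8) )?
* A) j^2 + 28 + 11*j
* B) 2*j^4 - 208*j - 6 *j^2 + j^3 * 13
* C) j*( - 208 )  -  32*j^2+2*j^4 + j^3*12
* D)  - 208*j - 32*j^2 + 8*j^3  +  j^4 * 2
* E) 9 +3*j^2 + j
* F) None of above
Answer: F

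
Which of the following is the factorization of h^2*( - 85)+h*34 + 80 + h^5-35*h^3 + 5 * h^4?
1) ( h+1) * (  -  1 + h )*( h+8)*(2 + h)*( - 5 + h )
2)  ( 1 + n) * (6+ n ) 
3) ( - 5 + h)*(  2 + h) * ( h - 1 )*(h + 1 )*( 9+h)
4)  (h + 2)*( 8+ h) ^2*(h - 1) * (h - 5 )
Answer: 1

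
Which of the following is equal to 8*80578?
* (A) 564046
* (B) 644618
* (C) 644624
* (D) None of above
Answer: C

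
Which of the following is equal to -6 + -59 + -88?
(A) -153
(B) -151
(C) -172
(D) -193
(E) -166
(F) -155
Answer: A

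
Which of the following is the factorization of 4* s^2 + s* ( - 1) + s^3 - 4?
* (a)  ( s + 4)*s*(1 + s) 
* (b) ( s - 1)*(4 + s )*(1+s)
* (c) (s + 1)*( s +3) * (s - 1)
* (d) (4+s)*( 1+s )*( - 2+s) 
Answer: b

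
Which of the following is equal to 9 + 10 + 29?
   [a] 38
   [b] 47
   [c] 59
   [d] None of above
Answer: d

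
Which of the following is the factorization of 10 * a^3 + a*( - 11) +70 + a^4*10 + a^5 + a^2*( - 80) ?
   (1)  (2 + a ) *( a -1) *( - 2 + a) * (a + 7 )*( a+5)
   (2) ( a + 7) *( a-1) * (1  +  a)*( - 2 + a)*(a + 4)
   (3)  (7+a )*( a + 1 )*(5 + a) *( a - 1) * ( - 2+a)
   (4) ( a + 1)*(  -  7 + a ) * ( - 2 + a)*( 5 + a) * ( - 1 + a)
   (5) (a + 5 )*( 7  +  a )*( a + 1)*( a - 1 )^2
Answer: 3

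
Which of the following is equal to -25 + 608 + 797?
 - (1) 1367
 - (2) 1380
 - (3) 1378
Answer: 2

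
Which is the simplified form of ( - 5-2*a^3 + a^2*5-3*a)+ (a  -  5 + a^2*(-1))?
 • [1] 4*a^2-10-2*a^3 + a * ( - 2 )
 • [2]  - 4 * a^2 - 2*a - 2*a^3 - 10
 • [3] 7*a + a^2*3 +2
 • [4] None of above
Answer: 1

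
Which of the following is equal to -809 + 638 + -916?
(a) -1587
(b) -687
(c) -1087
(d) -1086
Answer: c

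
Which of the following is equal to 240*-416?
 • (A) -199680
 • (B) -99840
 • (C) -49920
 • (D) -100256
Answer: B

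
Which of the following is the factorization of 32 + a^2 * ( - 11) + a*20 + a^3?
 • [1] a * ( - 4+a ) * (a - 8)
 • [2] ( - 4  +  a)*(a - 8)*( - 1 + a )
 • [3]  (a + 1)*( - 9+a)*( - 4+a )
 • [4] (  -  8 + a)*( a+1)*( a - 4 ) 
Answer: 4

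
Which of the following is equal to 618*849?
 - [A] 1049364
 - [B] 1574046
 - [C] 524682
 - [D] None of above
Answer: C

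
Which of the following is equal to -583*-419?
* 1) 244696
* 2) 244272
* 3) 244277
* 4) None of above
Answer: 3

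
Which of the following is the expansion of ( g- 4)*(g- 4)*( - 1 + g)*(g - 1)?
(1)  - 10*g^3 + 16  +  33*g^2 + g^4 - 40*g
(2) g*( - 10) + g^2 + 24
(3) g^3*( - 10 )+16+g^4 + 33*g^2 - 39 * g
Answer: 1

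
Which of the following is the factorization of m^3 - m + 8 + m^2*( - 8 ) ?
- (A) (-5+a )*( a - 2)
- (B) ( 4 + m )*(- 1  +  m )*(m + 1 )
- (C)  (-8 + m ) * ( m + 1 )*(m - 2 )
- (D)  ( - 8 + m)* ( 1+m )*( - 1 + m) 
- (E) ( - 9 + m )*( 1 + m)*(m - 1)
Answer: D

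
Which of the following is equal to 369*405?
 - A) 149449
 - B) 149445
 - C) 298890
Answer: B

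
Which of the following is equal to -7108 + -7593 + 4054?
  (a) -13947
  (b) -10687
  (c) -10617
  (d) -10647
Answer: d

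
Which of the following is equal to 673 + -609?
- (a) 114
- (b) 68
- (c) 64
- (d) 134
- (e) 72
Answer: c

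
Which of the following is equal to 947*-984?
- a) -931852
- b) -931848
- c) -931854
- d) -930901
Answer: b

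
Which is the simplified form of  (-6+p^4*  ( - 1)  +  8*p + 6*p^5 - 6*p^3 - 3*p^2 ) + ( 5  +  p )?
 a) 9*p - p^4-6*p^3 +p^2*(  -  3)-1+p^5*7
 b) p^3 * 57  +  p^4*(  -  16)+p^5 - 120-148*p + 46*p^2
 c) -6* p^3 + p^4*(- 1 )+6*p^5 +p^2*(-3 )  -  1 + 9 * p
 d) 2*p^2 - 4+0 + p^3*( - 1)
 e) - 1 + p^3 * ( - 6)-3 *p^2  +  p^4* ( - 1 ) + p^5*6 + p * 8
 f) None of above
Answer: c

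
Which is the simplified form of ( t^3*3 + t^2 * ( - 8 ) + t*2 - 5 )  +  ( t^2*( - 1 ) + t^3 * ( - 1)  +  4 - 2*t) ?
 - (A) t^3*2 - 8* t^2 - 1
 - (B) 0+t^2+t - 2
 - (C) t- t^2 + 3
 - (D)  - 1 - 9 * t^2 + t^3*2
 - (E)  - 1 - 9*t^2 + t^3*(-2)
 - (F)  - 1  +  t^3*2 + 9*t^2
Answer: D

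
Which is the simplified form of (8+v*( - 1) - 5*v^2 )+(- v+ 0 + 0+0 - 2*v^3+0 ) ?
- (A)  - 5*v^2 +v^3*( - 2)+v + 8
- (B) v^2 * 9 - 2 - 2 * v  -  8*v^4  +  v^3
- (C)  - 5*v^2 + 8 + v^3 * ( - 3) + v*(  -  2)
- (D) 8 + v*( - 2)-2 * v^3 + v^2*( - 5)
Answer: D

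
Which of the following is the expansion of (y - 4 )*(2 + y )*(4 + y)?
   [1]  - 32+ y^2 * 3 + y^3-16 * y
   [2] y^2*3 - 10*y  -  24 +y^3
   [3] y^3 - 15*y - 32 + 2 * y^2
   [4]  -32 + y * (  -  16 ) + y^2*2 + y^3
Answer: 4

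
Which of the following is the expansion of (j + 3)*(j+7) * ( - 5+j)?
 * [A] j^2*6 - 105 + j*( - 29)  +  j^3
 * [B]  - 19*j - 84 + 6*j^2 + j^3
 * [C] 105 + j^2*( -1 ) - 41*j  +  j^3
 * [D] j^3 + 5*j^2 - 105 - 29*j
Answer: D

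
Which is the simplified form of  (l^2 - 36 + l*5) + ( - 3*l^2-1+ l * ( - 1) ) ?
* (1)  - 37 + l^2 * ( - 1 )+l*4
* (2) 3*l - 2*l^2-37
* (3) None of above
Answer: 3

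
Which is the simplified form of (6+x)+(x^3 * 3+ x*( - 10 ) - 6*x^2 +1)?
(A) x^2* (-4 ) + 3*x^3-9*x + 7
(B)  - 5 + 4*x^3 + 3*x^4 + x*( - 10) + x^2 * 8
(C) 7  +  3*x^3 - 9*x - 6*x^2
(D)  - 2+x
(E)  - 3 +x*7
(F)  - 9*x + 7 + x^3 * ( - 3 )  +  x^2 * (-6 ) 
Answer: C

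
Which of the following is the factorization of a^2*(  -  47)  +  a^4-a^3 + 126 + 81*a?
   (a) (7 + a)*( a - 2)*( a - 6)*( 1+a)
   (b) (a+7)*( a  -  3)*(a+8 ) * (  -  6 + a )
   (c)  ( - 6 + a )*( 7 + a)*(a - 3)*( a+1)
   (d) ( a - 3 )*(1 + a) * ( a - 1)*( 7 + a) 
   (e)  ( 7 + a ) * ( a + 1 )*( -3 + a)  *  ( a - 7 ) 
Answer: c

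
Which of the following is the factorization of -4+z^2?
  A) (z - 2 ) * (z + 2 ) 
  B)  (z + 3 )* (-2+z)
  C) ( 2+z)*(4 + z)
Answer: A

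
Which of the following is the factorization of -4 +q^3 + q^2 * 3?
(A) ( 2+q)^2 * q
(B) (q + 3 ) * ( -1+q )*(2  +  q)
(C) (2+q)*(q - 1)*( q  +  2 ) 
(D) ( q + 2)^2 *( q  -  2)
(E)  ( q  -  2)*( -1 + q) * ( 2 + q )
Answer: C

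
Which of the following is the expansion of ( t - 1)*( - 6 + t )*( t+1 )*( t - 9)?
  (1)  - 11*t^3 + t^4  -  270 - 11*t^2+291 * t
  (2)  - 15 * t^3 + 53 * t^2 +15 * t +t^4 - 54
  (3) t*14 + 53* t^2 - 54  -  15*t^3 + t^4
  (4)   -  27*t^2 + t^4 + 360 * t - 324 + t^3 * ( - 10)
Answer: 2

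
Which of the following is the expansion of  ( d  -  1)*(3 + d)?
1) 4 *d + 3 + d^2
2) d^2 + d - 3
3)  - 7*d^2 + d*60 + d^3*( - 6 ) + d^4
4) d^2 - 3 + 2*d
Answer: 4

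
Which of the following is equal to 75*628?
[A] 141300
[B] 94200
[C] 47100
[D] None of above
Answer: C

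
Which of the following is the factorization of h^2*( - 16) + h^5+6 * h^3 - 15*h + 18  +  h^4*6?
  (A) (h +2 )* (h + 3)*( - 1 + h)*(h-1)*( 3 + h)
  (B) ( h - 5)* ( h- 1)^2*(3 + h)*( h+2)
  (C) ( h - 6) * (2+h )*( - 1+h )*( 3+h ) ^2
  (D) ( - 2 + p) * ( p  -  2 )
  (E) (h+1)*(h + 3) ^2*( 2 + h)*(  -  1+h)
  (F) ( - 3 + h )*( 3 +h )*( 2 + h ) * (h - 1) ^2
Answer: A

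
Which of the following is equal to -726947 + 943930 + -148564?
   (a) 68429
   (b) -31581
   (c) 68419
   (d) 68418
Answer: c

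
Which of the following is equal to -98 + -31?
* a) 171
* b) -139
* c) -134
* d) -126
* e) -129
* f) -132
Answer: e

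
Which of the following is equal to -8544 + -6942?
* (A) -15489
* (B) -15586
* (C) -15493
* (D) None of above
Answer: D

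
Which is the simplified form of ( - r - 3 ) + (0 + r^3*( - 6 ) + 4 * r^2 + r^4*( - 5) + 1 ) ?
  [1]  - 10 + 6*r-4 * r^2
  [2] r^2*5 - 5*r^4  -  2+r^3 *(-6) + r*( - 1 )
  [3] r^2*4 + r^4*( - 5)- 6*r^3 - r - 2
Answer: 3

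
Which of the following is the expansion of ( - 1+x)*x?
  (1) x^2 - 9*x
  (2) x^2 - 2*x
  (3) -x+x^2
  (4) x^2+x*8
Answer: 3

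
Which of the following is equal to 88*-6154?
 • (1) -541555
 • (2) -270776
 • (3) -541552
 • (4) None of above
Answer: 3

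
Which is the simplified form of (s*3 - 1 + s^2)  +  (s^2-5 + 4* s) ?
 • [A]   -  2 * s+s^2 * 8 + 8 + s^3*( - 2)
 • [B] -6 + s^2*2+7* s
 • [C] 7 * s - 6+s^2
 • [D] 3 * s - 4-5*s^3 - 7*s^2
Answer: B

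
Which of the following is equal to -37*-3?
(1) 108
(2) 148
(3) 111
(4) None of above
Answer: 3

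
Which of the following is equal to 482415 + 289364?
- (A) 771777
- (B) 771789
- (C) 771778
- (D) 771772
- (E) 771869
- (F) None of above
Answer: F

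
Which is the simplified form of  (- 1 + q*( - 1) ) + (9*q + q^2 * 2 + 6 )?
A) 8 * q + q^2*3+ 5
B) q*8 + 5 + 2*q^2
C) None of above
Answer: B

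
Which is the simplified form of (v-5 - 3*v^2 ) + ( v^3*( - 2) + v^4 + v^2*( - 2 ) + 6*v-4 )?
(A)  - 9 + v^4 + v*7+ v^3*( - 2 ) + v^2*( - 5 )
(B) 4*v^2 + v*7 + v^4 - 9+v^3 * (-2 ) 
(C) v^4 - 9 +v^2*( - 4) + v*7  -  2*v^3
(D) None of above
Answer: A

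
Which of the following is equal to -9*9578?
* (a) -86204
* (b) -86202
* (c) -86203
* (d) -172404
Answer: b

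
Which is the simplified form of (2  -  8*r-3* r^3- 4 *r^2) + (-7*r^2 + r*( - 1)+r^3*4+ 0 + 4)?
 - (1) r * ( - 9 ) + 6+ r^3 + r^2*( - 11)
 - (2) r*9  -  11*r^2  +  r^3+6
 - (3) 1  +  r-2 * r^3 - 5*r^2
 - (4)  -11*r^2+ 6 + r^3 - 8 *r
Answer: 1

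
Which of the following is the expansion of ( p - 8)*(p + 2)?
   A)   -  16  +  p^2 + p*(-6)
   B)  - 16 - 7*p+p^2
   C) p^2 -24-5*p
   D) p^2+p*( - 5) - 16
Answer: A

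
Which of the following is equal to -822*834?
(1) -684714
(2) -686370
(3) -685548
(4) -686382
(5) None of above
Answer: 3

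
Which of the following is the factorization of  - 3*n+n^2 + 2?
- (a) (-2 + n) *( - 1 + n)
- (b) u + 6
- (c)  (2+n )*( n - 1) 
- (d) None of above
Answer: a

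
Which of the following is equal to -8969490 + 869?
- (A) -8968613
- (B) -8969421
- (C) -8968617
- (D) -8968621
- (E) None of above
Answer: D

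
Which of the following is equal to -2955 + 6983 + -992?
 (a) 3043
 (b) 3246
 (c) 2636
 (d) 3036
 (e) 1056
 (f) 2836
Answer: d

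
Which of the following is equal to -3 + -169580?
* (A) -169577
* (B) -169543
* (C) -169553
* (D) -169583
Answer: D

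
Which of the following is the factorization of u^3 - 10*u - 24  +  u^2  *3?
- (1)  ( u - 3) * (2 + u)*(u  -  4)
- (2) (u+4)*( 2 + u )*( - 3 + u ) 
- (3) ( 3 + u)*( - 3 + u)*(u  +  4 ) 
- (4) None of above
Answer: 2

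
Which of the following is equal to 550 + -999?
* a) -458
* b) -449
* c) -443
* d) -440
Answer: b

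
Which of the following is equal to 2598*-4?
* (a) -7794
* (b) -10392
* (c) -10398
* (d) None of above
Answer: b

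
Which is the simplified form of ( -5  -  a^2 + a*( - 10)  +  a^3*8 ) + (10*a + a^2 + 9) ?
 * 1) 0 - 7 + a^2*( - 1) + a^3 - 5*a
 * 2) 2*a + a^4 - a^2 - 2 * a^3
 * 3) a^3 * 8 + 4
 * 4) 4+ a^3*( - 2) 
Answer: 3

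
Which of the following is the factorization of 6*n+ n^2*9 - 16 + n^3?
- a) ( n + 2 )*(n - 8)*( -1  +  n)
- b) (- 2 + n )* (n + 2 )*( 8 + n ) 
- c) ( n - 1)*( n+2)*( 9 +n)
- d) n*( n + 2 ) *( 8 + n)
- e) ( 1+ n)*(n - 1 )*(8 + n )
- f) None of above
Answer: f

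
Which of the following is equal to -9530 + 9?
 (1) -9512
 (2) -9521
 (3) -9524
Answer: 2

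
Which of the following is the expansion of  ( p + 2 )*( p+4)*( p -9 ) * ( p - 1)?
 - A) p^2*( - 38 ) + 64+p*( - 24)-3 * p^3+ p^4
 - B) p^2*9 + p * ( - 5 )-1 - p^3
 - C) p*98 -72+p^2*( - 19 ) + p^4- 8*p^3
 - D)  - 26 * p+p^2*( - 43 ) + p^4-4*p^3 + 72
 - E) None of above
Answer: D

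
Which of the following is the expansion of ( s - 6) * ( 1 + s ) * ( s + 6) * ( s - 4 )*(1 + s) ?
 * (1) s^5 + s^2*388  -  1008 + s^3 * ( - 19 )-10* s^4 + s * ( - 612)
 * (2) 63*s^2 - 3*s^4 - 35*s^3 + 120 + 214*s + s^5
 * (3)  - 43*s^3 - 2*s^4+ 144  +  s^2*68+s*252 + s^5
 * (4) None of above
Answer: 3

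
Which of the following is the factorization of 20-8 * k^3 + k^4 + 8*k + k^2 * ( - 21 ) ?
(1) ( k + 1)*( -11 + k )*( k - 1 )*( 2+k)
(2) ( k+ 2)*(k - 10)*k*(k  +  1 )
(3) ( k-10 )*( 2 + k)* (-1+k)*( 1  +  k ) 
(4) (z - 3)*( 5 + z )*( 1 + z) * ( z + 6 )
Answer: 3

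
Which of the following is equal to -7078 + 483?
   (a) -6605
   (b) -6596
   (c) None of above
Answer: c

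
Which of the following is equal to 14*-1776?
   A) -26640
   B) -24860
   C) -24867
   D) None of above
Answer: D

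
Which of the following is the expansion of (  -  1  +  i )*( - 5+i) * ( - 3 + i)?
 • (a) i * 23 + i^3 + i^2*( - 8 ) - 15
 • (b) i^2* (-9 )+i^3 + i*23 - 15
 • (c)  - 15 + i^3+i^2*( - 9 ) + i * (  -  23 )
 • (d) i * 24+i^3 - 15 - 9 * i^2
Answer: b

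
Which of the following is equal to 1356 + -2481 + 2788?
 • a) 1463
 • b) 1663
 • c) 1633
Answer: b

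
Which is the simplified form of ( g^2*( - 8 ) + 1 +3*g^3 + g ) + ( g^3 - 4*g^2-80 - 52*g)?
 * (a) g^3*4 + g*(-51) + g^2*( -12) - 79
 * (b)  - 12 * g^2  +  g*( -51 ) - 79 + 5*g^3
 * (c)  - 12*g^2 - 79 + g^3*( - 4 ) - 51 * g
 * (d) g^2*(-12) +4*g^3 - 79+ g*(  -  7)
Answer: a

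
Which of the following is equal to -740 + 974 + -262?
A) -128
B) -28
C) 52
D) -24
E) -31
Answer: B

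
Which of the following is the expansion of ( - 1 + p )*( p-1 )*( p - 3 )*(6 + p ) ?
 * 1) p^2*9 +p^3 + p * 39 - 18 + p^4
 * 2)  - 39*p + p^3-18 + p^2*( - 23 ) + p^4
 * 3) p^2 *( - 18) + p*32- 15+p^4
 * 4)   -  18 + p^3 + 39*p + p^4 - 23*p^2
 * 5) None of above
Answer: 4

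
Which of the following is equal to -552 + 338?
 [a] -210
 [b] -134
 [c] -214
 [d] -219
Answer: c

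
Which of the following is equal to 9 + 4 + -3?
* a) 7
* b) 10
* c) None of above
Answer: b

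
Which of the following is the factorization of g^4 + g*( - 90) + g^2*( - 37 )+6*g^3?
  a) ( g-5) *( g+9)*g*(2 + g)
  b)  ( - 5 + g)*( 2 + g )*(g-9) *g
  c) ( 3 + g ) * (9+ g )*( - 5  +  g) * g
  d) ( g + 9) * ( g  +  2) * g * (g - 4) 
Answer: a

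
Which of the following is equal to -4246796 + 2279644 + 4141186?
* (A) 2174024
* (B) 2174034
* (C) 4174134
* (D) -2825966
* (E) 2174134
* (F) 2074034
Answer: B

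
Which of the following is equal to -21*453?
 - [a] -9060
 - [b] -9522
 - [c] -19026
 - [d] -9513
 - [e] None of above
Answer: d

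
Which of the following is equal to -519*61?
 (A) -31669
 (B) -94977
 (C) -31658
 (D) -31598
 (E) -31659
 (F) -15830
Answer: E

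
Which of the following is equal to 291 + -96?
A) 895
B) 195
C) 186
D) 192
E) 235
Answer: B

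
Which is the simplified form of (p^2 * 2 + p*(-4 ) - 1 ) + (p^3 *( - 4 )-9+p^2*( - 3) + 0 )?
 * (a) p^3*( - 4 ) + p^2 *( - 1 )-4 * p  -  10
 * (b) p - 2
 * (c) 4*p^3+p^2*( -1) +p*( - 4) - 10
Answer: a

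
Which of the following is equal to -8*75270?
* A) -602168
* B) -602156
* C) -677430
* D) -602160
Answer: D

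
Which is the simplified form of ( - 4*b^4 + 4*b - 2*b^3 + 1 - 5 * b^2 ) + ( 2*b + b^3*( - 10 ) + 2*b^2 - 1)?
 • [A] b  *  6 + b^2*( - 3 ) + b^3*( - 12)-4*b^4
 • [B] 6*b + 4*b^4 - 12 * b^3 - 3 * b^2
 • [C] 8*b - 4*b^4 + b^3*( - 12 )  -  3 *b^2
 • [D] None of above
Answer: A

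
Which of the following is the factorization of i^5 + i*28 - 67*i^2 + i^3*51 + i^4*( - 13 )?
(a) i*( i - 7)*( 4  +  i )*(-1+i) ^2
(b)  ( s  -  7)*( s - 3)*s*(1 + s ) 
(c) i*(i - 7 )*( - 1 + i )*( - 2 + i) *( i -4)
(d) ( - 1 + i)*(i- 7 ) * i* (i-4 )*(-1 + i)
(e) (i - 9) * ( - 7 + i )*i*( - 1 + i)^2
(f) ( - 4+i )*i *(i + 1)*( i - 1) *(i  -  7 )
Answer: d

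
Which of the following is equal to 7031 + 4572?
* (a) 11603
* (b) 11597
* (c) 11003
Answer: a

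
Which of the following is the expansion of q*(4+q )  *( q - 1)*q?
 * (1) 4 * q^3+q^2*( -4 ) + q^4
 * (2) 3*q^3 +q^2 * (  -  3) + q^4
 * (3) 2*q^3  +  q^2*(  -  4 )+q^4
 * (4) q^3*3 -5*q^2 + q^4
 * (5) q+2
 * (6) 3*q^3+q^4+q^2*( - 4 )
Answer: 6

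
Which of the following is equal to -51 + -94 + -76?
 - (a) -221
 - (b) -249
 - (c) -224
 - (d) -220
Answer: a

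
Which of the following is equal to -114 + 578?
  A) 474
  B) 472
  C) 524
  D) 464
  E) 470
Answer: D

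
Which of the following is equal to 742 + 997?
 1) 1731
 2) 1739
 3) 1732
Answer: 2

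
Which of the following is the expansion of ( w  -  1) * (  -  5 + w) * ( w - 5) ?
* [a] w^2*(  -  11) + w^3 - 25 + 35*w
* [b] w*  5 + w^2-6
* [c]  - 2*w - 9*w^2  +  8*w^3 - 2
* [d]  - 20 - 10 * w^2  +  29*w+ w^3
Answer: a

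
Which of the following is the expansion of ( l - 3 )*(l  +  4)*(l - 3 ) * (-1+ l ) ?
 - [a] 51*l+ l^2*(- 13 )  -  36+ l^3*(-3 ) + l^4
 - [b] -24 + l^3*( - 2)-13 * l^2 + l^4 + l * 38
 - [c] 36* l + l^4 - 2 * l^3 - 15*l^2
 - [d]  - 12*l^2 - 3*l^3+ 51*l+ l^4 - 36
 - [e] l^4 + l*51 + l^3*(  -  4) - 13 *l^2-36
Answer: a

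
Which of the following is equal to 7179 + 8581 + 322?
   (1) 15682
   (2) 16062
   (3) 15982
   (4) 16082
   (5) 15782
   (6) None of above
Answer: 4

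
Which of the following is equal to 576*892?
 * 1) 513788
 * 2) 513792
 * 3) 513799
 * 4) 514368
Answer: 2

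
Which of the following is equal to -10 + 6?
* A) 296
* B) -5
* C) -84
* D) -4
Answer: D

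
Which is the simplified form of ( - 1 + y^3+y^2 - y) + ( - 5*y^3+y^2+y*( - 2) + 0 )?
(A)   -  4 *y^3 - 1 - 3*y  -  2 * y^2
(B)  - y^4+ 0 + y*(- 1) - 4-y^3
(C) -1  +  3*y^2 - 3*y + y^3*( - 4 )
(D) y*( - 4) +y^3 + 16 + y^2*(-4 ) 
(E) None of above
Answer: E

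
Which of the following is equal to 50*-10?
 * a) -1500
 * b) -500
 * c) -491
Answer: b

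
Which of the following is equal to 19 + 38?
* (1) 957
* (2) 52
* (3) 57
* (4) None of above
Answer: 3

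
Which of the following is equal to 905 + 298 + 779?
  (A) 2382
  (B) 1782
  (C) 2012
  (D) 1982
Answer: D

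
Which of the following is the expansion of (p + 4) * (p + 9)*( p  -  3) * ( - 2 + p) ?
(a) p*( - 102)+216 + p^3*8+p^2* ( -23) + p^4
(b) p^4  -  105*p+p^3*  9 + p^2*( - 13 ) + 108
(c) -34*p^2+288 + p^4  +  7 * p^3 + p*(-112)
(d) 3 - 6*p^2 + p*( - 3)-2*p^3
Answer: a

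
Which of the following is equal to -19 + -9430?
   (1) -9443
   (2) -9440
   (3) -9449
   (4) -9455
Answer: 3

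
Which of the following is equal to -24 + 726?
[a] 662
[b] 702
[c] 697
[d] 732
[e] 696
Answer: b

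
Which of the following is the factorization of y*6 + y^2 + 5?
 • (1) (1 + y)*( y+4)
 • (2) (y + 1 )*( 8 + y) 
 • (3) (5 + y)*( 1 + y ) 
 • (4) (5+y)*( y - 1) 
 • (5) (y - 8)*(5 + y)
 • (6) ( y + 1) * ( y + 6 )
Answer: 3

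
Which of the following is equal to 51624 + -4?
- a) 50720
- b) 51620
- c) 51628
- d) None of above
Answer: b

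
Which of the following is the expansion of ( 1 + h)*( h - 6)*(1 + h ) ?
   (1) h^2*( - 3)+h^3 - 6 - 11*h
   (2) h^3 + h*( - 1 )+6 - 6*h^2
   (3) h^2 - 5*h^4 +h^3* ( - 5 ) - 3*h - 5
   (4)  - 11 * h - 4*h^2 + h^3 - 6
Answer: 4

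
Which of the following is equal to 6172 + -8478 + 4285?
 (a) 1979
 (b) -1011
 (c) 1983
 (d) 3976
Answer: a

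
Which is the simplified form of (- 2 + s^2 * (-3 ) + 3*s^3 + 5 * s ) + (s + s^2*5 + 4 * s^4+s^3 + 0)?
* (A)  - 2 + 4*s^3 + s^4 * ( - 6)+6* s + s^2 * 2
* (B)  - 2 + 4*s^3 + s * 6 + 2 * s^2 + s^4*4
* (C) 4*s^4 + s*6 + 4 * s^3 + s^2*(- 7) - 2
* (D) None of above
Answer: B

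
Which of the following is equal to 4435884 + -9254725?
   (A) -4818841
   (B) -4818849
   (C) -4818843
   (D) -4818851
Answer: A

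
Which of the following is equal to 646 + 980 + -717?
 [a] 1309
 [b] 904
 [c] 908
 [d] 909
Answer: d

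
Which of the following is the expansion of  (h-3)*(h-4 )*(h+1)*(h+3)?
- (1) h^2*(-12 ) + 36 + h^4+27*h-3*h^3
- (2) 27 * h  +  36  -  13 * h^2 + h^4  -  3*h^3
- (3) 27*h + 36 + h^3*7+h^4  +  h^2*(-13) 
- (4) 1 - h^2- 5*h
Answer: 2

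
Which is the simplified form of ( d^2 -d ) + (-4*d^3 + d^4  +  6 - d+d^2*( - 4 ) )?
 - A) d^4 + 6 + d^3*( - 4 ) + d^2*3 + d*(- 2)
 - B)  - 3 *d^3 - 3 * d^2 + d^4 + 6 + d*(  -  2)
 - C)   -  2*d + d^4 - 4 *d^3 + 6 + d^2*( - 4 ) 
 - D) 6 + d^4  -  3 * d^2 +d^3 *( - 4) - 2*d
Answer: D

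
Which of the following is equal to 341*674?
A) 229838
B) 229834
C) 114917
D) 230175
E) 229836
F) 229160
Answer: B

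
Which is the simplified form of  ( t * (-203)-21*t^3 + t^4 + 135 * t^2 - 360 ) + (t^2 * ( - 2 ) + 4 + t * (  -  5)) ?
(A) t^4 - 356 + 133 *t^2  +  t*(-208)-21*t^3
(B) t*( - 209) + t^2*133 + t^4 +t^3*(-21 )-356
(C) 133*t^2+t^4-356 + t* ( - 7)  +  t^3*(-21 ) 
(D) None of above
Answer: A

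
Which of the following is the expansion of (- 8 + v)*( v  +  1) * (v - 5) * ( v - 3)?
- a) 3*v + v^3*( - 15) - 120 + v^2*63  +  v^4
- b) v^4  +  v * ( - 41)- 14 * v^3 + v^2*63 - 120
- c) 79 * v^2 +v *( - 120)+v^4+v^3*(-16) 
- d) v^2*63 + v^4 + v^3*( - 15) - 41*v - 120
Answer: d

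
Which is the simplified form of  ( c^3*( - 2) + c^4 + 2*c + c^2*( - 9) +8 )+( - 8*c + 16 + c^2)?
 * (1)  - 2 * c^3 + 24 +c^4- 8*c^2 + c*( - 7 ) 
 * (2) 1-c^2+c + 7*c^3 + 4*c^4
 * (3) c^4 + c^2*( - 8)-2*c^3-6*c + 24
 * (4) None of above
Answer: 3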